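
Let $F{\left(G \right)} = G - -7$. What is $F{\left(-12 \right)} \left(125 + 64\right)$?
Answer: $-945$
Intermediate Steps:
$F{\left(G \right)} = 7 + G$ ($F{\left(G \right)} = G + 7 = 7 + G$)
$F{\left(-12 \right)} \left(125 + 64\right) = \left(7 - 12\right) \left(125 + 64\right) = \left(-5\right) 189 = -945$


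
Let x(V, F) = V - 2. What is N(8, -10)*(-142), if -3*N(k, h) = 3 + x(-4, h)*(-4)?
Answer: 1278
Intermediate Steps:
x(V, F) = -2 + V
N(k, h) = -9 (N(k, h) = -(3 + (-2 - 4)*(-4))/3 = -(3 - 6*(-4))/3 = -(3 + 24)/3 = -⅓*27 = -9)
N(8, -10)*(-142) = -9*(-142) = 1278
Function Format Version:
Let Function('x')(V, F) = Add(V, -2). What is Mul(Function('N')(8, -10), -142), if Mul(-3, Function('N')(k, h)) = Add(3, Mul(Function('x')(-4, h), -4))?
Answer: 1278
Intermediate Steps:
Function('x')(V, F) = Add(-2, V)
Function('N')(k, h) = -9 (Function('N')(k, h) = Mul(Rational(-1, 3), Add(3, Mul(Add(-2, -4), -4))) = Mul(Rational(-1, 3), Add(3, Mul(-6, -4))) = Mul(Rational(-1, 3), Add(3, 24)) = Mul(Rational(-1, 3), 27) = -9)
Mul(Function('N')(8, -10), -142) = Mul(-9, -142) = 1278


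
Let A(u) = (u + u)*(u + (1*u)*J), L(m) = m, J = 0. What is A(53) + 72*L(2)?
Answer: 5762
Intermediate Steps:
A(u) = 2*u**2 (A(u) = (u + u)*(u + (1*u)*0) = (2*u)*(u + u*0) = (2*u)*(u + 0) = (2*u)*u = 2*u**2)
A(53) + 72*L(2) = 2*53**2 + 72*2 = 2*2809 + 144 = 5618 + 144 = 5762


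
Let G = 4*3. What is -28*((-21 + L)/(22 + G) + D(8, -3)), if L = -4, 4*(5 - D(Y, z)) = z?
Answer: -2387/17 ≈ -140.41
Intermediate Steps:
D(Y, z) = 5 - z/4
G = 12
-28*((-21 + L)/(22 + G) + D(8, -3)) = -28*((-21 - 4)/(22 + 12) + (5 - 1/4*(-3))) = -28*(-25/34 + (5 + 3/4)) = -28*(-25*1/34 + 23/4) = -28*(-25/34 + 23/4) = -28*341/68 = -2387/17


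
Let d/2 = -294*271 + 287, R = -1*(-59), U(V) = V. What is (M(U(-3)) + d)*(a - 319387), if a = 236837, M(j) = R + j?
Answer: 13102170900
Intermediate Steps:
R = 59
M(j) = 59 + j
d = -158774 (d = 2*(-294*271 + 287) = 2*(-79674 + 287) = 2*(-79387) = -158774)
(M(U(-3)) + d)*(a - 319387) = ((59 - 3) - 158774)*(236837 - 319387) = (56 - 158774)*(-82550) = -158718*(-82550) = 13102170900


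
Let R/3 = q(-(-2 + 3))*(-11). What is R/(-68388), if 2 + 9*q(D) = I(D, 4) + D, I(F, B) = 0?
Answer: -11/68388 ≈ -0.00016085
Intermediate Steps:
q(D) = -2/9 + D/9 (q(D) = -2/9 + (0 + D)/9 = -2/9 + D/9)
R = 11 (R = 3*((-2/9 + (-(-2 + 3))/9)*(-11)) = 3*((-2/9 + (-1*1)/9)*(-11)) = 3*((-2/9 + (1/9)*(-1))*(-11)) = 3*((-2/9 - 1/9)*(-11)) = 3*(-1/3*(-11)) = 3*(11/3) = 11)
R/(-68388) = 11/(-68388) = 11*(-1/68388) = -11/68388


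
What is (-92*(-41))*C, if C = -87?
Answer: -328164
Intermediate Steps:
(-92*(-41))*C = -92*(-41)*(-87) = 3772*(-87) = -328164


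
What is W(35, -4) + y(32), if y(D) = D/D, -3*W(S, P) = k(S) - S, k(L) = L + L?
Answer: -32/3 ≈ -10.667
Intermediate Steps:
k(L) = 2*L
W(S, P) = -S/3 (W(S, P) = -(2*S - S)/3 = -S/3)
y(D) = 1
W(35, -4) + y(32) = -⅓*35 + 1 = -35/3 + 1 = -32/3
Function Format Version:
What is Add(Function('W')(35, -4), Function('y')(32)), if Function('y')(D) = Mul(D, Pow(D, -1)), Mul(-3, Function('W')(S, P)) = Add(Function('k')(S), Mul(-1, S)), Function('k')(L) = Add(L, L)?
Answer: Rational(-32, 3) ≈ -10.667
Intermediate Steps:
Function('k')(L) = Mul(2, L)
Function('W')(S, P) = Mul(Rational(-1, 3), S) (Function('W')(S, P) = Mul(Rational(-1, 3), Add(Mul(2, S), Mul(-1, S))) = Mul(Rational(-1, 3), S))
Function('y')(D) = 1
Add(Function('W')(35, -4), Function('y')(32)) = Add(Mul(Rational(-1, 3), 35), 1) = Add(Rational(-35, 3), 1) = Rational(-32, 3)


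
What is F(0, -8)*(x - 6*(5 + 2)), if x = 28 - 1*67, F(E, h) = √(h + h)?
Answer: -324*I ≈ -324.0*I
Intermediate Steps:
F(E, h) = √2*√h (F(E, h) = √(2*h) = √2*√h)
x = -39 (x = 28 - 67 = -39)
F(0, -8)*(x - 6*(5 + 2)) = (√2*√(-8))*(-39 - 6*(5 + 2)) = (√2*(2*I*√2))*(-39 - 6*7) = (4*I)*(-39 - 42) = (4*I)*(-81) = -324*I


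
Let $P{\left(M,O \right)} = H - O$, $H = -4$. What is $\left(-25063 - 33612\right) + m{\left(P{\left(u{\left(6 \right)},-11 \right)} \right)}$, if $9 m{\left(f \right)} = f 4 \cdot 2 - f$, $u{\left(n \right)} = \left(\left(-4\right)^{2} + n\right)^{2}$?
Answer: $- \frac{528026}{9} \approx -58670.0$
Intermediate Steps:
$u{\left(n \right)} = \left(16 + n\right)^{2}$
$P{\left(M,O \right)} = -4 - O$
$m{\left(f \right)} = \frac{7 f}{9}$ ($m{\left(f \right)} = \frac{f 4 \cdot 2 - f}{9} = \frac{4 f 2 - f}{9} = \frac{8 f - f}{9} = \frac{7 f}{9}$)
$\left(-25063 - 33612\right) + m{\left(P{\left(u{\left(6 \right)},-11 \right)} \right)} = \left(-25063 - 33612\right) + \frac{7 \left(-4 - -11\right)}{9} = -58675 + \frac{7 \left(-4 + 11\right)}{9} = -58675 + \frac{7}{9} \cdot 7 = -58675 + \frac{49}{9} = - \frac{528026}{9}$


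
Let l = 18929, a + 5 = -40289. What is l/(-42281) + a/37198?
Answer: -1203895778/786384319 ≈ -1.5309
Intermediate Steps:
a = -40294 (a = -5 - 40289 = -40294)
l/(-42281) + a/37198 = 18929/(-42281) - 40294/37198 = 18929*(-1/42281) - 40294*1/37198 = -18929/42281 - 20147/18599 = -1203895778/786384319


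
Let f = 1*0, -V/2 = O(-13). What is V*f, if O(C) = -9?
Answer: 0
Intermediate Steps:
V = 18 (V = -2*(-9) = 18)
f = 0
V*f = 18*0 = 0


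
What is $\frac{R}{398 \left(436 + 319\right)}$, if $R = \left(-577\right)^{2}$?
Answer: $\frac{332929}{300490} \approx 1.108$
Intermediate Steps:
$R = 332929$
$\frac{R}{398 \left(436 + 319\right)} = \frac{332929}{398 \left(436 + 319\right)} = \frac{332929}{398 \cdot 755} = \frac{332929}{300490}$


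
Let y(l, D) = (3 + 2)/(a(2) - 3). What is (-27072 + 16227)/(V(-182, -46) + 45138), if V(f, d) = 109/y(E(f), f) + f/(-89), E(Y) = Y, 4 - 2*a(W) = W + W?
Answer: -4826025/20058217 ≈ -0.24060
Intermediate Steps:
a(W) = 2 - W (a(W) = 2 - (W + W)/2 = 2 - W)
y(l, D) = -5/3 (y(l, D) = (3 + 2)/((2 - 1*2) - 3) = 5/((2 - 2) - 3) = 5/(0 - 3) = 5/(-3) = 5*(-⅓) = -5/3)
V(f, d) = -327/5 - f/89 (V(f, d) = 109/(-5/3) + f/(-89) = 109*(-⅗) + f*(-1/89) = -327/5 - f/89)
(-27072 + 16227)/(V(-182, -46) + 45138) = (-27072 + 16227)/((-327/5 - 1/89*(-182)) + 45138) = -10845/((-327/5 + 182/89) + 45138) = -10845/(-28193/445 + 45138) = -10845/20058217/445 = -10845*445/20058217 = -4826025/20058217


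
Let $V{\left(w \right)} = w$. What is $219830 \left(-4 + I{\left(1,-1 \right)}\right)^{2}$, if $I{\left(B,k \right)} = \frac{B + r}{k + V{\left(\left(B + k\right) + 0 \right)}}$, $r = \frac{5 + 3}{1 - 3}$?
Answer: $219830$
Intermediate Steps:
$r = -4$ ($r = \frac{8}{-2} = 8 \left(- \frac{1}{2}\right) = -4$)
$I{\left(B,k \right)} = \frac{-4 + B}{B + 2 k}$ ($I{\left(B,k \right)} = \frac{B - 4}{k + \left(\left(B + k\right) + 0\right)} = \frac{-4 + B}{k + \left(B + k\right)} = \frac{-4 + B}{B + 2 k}$)
$219830 \left(-4 + I{\left(1,-1 \right)}\right)^{2} = 219830 \left(-4 + \frac{-4 + 1}{1 + 2 \left(-1\right)}\right)^{2} = 219830 \left(-4 + \frac{1}{1 - 2} \left(-3\right)\right)^{2} = 219830 \left(-4 + \frac{1}{-1} \left(-3\right)\right)^{2} = 219830 \left(-4 - -3\right)^{2} = 219830 \left(-4 + 3\right)^{2} = 219830 \left(-1\right)^{2} = 219830 \cdot 1 = 219830$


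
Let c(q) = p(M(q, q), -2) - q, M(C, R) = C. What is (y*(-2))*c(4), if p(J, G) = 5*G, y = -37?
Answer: -1036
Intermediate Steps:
c(q) = -10 - q (c(q) = 5*(-2) - q = -10 - q)
(y*(-2))*c(4) = (-37*(-2))*(-10 - 1*4) = 74*(-10 - 4) = 74*(-14) = -1036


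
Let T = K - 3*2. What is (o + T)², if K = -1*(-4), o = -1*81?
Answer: 6889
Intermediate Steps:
o = -81
K = 4
T = -2 (T = 4 - 3*2 = 4 - 6 = -2)
(o + T)² = (-81 - 2)² = (-83)² = 6889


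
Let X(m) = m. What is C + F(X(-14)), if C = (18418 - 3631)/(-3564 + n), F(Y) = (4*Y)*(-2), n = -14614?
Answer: 2021149/18178 ≈ 111.19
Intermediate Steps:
F(Y) = -8*Y
C = -14787/18178 (C = (18418 - 3631)/(-3564 - 14614) = 14787/(-18178) = 14787*(-1/18178) = -14787/18178 ≈ -0.81346)
C + F(X(-14)) = -14787/18178 - 8*(-14) = -14787/18178 + 112 = 2021149/18178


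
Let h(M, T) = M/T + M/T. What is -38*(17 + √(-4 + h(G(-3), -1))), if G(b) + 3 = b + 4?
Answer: -646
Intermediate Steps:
G(b) = 1 + b (G(b) = -3 + (b + 4) = -3 + (4 + b) = 1 + b)
h(M, T) = 2*M/T
-38*(17 + √(-4 + h(G(-3), -1))) = -38*(17 + √(-4 + 2*(1 - 3)/(-1))) = -38*(17 + √(-4 + 2*(-2)*(-1))) = -38*(17 + √(-4 + 4)) = -38*(17 + √0) = -38*(17 + 0) = -38*17 = -646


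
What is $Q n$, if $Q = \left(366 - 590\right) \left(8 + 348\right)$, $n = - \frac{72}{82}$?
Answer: $\frac{2870784}{41} \approx 70019.0$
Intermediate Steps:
$n = - \frac{36}{41}$ ($n = \left(-72\right) \frac{1}{82} = - \frac{36}{41} \approx -0.87805$)
$Q = -79744$ ($Q = \left(-224\right) 356 = -79744$)
$Q n = \left(-79744\right) \left(- \frac{36}{41}\right) = \frac{2870784}{41}$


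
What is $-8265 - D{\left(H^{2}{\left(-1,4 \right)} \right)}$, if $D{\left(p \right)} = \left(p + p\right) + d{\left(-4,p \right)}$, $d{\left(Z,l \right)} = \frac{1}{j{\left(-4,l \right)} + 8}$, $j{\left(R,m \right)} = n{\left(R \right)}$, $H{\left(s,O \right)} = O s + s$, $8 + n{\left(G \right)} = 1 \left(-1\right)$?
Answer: $-8314$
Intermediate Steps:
$n{\left(G \right)} = -9$ ($n{\left(G \right)} = -8 + 1 \left(-1\right) = -8 - 1 = -9$)
$H{\left(s,O \right)} = s + O s$
$j{\left(R,m \right)} = -9$
$d{\left(Z,l \right)} = -1$ ($d{\left(Z,l \right)} = \frac{1}{-9 + 8} = \frac{1}{-1} = -1$)
$D{\left(p \right)} = -1 + 2 p$ ($D{\left(p \right)} = \left(p + p\right) - 1 = 2 p - 1 = -1 + 2 p$)
$-8265 - D{\left(H^{2}{\left(-1,4 \right)} \right)} = -8265 - \left(-1 + 2 \left(- (1 + 4)\right)^{2}\right) = -8265 - \left(-1 + 2 \left(\left(-1\right) 5\right)^{2}\right) = -8265 - \left(-1 + 2 \left(-5\right)^{2}\right) = -8265 - \left(-1 + 2 \cdot 25\right) = -8265 - \left(-1 + 50\right) = -8265 - 49 = -8314$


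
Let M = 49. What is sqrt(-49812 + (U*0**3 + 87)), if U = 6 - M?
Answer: 15*I*sqrt(221) ≈ 222.99*I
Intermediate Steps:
U = -43 (U = 6 - 1*49 = 6 - 49 = -43)
sqrt(-49812 + (U*0**3 + 87)) = sqrt(-49812 + (-43*0**3 + 87)) = sqrt(-49812 + (-43*0 + 87)) = sqrt(-49812 + (0 + 87)) = sqrt(-49812 + 87) = sqrt(-49725) = 15*I*sqrt(221)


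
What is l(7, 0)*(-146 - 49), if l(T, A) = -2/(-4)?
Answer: -195/2 ≈ -97.500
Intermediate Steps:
l(T, A) = ½ (l(T, A) = -2*(-¼) = ½)
l(7, 0)*(-146 - 49) = (-146 - 49)/2 = (½)*(-195) = -195/2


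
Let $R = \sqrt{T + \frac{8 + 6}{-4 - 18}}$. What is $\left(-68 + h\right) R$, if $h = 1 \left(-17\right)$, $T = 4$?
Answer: $- \frac{85 \sqrt{407}}{11} \approx -155.89$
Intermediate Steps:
$R = \frac{\sqrt{407}}{11}$ ($R = \sqrt{4 + \frac{8 + 6}{-4 - 18}} = \sqrt{4 + \frac{14}{-22}} = \sqrt{4 + 14 \left(- \frac{1}{22}\right)} = \sqrt{4 - \frac{7}{11}} = \sqrt{\frac{37}{11}} = \frac{\sqrt{407}}{11} \approx 1.834$)
$h = -17$
$\left(-68 + h\right) R = \left(-68 - 17\right) \frac{\sqrt{407}}{11} = - 85 \frac{\sqrt{407}}{11} = - \frac{85 \sqrt{407}}{11}$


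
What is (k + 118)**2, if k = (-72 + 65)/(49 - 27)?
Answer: 6702921/484 ≈ 13849.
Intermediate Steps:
k = -7/22 ≈ -0.31818
(k + 118)**2 = (-7/22 + 118)**2 = (2589/22)**2 = 6702921/484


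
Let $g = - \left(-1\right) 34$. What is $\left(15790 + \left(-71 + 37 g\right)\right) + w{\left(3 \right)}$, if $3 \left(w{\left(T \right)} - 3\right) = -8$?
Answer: $\frac{50932}{3} \approx 16977.0$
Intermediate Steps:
$w{\left(T \right)} = \frac{1}{3}$ ($w{\left(T \right)} = 3 + \frac{1}{3} \left(-8\right) = 3 - \frac{8}{3} = \frac{1}{3}$)
$g = 34$ ($g = \left(-1\right) \left(-34\right) = 34$)
$\left(15790 + \left(-71 + 37 g\right)\right) + w{\left(3 \right)} = \left(15790 + \left(-71 + 37 \cdot 34\right)\right) + \frac{1}{3} = \left(15790 + \left(-71 + 1258\right)\right) + \frac{1}{3} = \left(15790 + 1187\right) + \frac{1}{3} = 16977 + \frac{1}{3} = \frac{50932}{3}$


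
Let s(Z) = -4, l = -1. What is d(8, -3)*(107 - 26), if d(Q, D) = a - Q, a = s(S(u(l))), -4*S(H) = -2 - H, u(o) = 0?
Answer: -972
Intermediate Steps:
S(H) = ½ + H/4 (S(H) = -(-2 - H)/4 = ½ + H/4)
a = -4
d(Q, D) = -4 - Q
d(8, -3)*(107 - 26) = (-4 - 1*8)*(107 - 26) = (-4 - 8)*81 = -12*81 = -972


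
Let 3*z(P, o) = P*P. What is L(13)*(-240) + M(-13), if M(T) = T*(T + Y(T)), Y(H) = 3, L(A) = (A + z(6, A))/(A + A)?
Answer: -1310/13 ≈ -100.77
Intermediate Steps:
z(P, o) = P²/3 (z(P, o) = (P*P)/3 = P²/3)
L(A) = (12 + A)/(2*A) (L(A) = (A + (⅓)*6²)/(A + A) = (A + (⅓)*36)/((2*A)) = (A + 12)*(1/(2*A)) = (12 + A)*(1/(2*A)) = (12 + A)/(2*A))
M(T) = T*(3 + T) (M(T) = T*(T + 3) = T*(3 + T))
L(13)*(-240) + M(-13) = ((½)*(12 + 13)/13)*(-240) - 13*(3 - 13) = ((½)*(1/13)*25)*(-240) - 13*(-10) = (25/26)*(-240) + 130 = -3000/13 + 130 = -1310/13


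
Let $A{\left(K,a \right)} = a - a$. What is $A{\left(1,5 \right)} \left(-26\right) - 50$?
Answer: $-50$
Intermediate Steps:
$A{\left(K,a \right)} = 0$
$A{\left(1,5 \right)} \left(-26\right) - 50 = 0 \left(-26\right) - 50 = 0 - 50 = -50$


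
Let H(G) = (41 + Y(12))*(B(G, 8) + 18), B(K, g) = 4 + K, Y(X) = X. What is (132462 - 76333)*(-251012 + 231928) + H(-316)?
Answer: -1071181418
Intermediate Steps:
H(G) = 1166 + 53*G (H(G) = (41 + 12)*((4 + G) + 18) = 53*(22 + G) = 1166 + 53*G)
(132462 - 76333)*(-251012 + 231928) + H(-316) = (132462 - 76333)*(-251012 + 231928) + (1166 + 53*(-316)) = 56129*(-19084) + (1166 - 16748) = -1071165836 - 15582 = -1071181418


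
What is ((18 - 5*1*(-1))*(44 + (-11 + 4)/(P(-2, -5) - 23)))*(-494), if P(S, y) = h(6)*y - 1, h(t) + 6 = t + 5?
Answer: -3510858/7 ≈ -5.0155e+5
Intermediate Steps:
h(t) = -1 + t (h(t) = -6 + (t + 5) = -6 + (5 + t) = -1 + t)
P(S, y) = -1 + 5*y (P(S, y) = (-1 + 6)*y - 1 = 5*y - 1 = -1 + 5*y)
((18 - 5*1*(-1))*(44 + (-11 + 4)/(P(-2, -5) - 23)))*(-494) = ((18 - 5*1*(-1))*(44 + (-11 + 4)/((-1 + 5*(-5)) - 23)))*(-494) = ((18 - 5*(-1))*(44 - 7/((-1 - 25) - 23)))*(-494) = ((18 + 5)*(44 - 7/(-26 - 23)))*(-494) = (23*(44 - 7/(-49)))*(-494) = (23*(44 - 7*(-1/49)))*(-494) = (23*(44 + 1/7))*(-494) = (23*(309/7))*(-494) = (7107/7)*(-494) = -3510858/7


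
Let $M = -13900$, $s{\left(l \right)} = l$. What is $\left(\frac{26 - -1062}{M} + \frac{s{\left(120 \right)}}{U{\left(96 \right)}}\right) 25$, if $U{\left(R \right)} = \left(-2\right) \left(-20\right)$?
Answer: $\frac{10153}{139} \approx 73.043$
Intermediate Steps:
$U{\left(R \right)} = 40$
$\left(\frac{26 - -1062}{M} + \frac{s{\left(120 \right)}}{U{\left(96 \right)}}\right) 25 = \left(\frac{26 - -1062}{-13900} + \frac{120}{40}\right) 25 = \left(\left(26 + 1062\right) \left(- \frac{1}{13900}\right) + 120 \cdot \frac{1}{40}\right) 25 = \left(1088 \left(- \frac{1}{13900}\right) + 3\right) 25 = \left(- \frac{272}{3475} + 3\right) 25 = \frac{10153}{3475} \cdot 25 = \frac{10153}{139}$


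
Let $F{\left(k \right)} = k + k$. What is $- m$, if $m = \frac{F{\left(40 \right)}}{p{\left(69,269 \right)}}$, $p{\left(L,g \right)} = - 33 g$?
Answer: $\frac{80}{8877} \approx 0.0090121$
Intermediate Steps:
$F{\left(k \right)} = 2 k$
$m = - \frac{80}{8877}$ ($m = \frac{2 \cdot 40}{\left(-33\right) 269} = \frac{80}{-8877} = 80 \left(- \frac{1}{8877}\right) = - \frac{80}{8877} \approx -0.0090121$)
$- m = \left(-1\right) \left(- \frac{80}{8877}\right) = \frac{80}{8877}$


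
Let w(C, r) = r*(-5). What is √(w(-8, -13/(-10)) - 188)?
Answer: I*√778/2 ≈ 13.946*I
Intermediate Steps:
w(C, r) = -5*r
√(w(-8, -13/(-10)) - 188) = √(-(-65)/(-10) - 188) = √(-(-65)*(-1)/10 - 188) = √(-5*13/10 - 188) = √(-13/2 - 188) = √(-389/2) = I*√778/2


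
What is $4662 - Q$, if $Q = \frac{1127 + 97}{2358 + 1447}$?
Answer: $\frac{17737686}{3805} \approx 4661.7$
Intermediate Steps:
$Q = \frac{1224}{3805} \approx 0.32168$
$4662 - Q = 4662 - \frac{1224}{3805} = \frac{17737686}{3805}$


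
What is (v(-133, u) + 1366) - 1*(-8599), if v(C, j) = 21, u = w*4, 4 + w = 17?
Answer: 9986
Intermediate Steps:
w = 13 (w = -4 + 17 = 13)
u = 52 (u = 13*4 = 52)
(v(-133, u) + 1366) - 1*(-8599) = (21 + 1366) - 1*(-8599) = 1387 + 8599 = 9986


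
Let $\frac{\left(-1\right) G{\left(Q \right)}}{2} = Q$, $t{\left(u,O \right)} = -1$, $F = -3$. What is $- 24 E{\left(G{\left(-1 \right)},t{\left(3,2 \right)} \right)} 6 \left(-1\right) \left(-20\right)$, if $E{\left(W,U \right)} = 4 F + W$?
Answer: $28800$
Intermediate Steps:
$G{\left(Q \right)} = - 2 Q$
$E{\left(W,U \right)} = -12 + W$ ($E{\left(W,U \right)} = 4 \left(-3\right) + W = -12 + W$)
$- 24 E{\left(G{\left(-1 \right)},t{\left(3,2 \right)} \right)} 6 \left(-1\right) \left(-20\right) = - 24 \left(-12 - -2\right) 6 \left(-1\right) \left(-20\right) = - 24 \left(-12 + 2\right) \left(-6\right) \left(-20\right) = - 24 \left(\left(-10\right) \left(-6\right)\right) \left(-20\right) = \left(-24\right) 60 \left(-20\right) = \left(-1440\right) \left(-20\right) = 28800$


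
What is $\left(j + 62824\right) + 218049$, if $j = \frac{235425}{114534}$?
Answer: $\frac{10723247869}{38178} \approx 2.8088 \cdot 10^{5}$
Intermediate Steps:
$j = \frac{78475}{38178}$ ($j = 235425 \cdot \frac{1}{114534} = \frac{78475}{38178} \approx 2.0555$)
$\left(j + 62824\right) + 218049 = \left(\frac{78475}{38178} + 62824\right) + 218049 = \frac{2398573147}{38178} + 218049 = \frac{10723247869}{38178}$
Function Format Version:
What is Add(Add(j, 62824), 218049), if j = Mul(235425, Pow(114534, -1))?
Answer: Rational(10723247869, 38178) ≈ 2.8088e+5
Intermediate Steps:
j = Rational(78475, 38178) (j = Mul(235425, Rational(1, 114534)) = Rational(78475, 38178) ≈ 2.0555)
Add(Add(j, 62824), 218049) = Add(Add(Rational(78475, 38178), 62824), 218049) = Add(Rational(2398573147, 38178), 218049) = Rational(10723247869, 38178)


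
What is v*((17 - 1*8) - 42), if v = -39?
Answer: 1287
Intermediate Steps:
v*((17 - 1*8) - 42) = -39*((17 - 1*8) - 42) = -39*((17 - 8) - 42) = -39*(9 - 42) = -39*(-33) = 1287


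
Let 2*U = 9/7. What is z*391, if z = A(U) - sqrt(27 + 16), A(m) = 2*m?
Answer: 3519/7 - 391*sqrt(43) ≈ -2061.2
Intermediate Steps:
U = 9/14 (U = (9/7)/2 = (9*(1/7))/2 = (1/2)*(9/7) = 9/14 ≈ 0.64286)
z = 9/7 - sqrt(43) (z = 2*(9/14) - sqrt(27 + 16) = 9/7 - sqrt(43) ≈ -5.2717)
z*391 = (9/7 - sqrt(43))*391 = 3519/7 - 391*sqrt(43)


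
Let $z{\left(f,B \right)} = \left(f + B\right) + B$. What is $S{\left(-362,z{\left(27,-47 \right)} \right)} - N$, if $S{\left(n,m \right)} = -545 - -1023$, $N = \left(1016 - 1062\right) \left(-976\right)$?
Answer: $-44418$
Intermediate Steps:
$N = 44896$ ($N = \left(-46\right) \left(-976\right) = 44896$)
$z{\left(f,B \right)} = f + 2 B$ ($z{\left(f,B \right)} = \left(B + f\right) + B = f + 2 B$)
$S{\left(n,m \right)} = 478$ ($S{\left(n,m \right)} = -545 + 1023 = 478$)
$S{\left(-362,z{\left(27,-47 \right)} \right)} - N = 478 - 44896 = -44418$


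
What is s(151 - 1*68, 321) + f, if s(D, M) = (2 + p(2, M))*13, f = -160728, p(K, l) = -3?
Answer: -160741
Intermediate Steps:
s(D, M) = -13 (s(D, M) = (2 - 3)*13 = -1*13 = -13)
s(151 - 1*68, 321) + f = -13 - 160728 = -160741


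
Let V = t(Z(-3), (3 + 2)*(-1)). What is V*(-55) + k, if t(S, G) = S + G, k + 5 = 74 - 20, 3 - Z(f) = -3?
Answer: -6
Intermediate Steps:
Z(f) = 6 (Z(f) = 3 - 1*(-3) = 3 + 3 = 6)
k = 49 (k = -5 + (74 - 20) = -5 + 54 = 49)
t(S, G) = G + S
V = 1 (V = (3 + 2)*(-1) + 6 = 5*(-1) + 6 = -5 + 6 = 1)
V*(-55) + k = 1*(-55) + 49 = -55 + 49 = -6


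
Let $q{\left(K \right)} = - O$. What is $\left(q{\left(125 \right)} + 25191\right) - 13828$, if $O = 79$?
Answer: $11284$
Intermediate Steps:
$q{\left(K \right)} = -79$ ($q{\left(K \right)} = \left(-1\right) 79 = -79$)
$\left(q{\left(125 \right)} + 25191\right) - 13828 = \left(-79 + 25191\right) - 13828 = 25112 - 13828 = 11284$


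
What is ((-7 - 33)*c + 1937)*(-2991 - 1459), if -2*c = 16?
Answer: -10043650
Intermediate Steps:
c = -8 (c = -1/2*16 = -8)
((-7 - 33)*c + 1937)*(-2991 - 1459) = ((-7 - 33)*(-8) + 1937)*(-2991 - 1459) = (-40*(-8) + 1937)*(-4450) = (320 + 1937)*(-4450) = 2257*(-4450) = -10043650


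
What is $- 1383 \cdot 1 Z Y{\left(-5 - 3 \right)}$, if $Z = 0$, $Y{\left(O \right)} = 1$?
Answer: $0$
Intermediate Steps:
$- 1383 \cdot 1 Z Y{\left(-5 - 3 \right)} = - 1383 \cdot 1 \cdot 0 \cdot 1 = - 1383 \cdot 0 \cdot 1 = \left(-1383\right) 0 = 0$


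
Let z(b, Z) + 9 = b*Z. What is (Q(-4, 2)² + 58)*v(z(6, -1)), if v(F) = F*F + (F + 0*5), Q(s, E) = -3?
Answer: 14070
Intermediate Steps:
z(b, Z) = -9 + Z*b (z(b, Z) = -9 + b*Z = -9 + Z*b)
v(F) = F + F² (v(F) = F² + (F + 0) = F² + F = F + F²)
(Q(-4, 2)² + 58)*v(z(6, -1)) = ((-3)² + 58)*((-9 - 1*6)*(1 + (-9 - 1*6))) = (9 + 58)*((-9 - 6)*(1 + (-9 - 6))) = 67*(-15*(1 - 15)) = 67*(-15*(-14)) = 67*210 = 14070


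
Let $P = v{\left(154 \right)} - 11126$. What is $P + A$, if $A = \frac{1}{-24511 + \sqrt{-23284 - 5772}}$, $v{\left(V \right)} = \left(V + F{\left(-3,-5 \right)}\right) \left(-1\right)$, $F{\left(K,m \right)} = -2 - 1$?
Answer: $- \frac{6775426606540}{600818177} - \frac{8 i \sqrt{454}}{600818177} \approx -11277.0 - 2.8371 \cdot 10^{-7} i$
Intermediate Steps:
$F{\left(K,m \right)} = -3$
$v{\left(V \right)} = 3 - V$ ($v{\left(V \right)} = \left(V - 3\right) \left(-1\right) = \left(-3 + V\right) \left(-1\right) = 3 - V$)
$A = \frac{1}{-24511 + 8 i \sqrt{454}}$ ($A = \frac{1}{-24511 + \sqrt{-29056}} = \frac{1}{-24511 + 8 i \sqrt{454}} \approx -4.0796 \cdot 10^{-5} - 2.837 \cdot 10^{-7} i$)
$P = -11277$ ($P = \left(3 - 154\right) - 11126 = -151 - 11126 = -11277$)
$P + A = -11277 - \left(\frac{24511}{600818177} + \frac{8 i \sqrt{454}}{600818177}\right) = - \frac{6775426606540}{600818177} - \frac{8 i \sqrt{454}}{600818177}$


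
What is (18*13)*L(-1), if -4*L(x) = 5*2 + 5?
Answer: -1755/2 ≈ -877.50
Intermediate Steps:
L(x) = -15/4 (L(x) = -(5*2 + 5)/4 = -(10 + 5)/4 = -¼*15 = -15/4)
(18*13)*L(-1) = (18*13)*(-15/4) = 234*(-15/4) = -1755/2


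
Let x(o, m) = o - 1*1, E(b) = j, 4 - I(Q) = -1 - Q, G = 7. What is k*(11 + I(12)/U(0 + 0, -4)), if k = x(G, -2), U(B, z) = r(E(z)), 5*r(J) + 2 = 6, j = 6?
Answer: 387/2 ≈ 193.50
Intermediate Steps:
I(Q) = 5 + Q (I(Q) = 4 - (-1 - Q) = 4 + (1 + Q) = 5 + Q)
E(b) = 6
r(J) = 4/5 (r(J) = -2/5 + (1/5)*6 = -2/5 + 6/5 = 4/5)
U(B, z) = 4/5
x(o, m) = -1 + o (x(o, m) = o - 1 = -1 + o)
k = 6 (k = -1 + 7 = 6)
k*(11 + I(12)/U(0 + 0, -4)) = 6*(11 + (5 + 12)/(4/5)) = 6*(11 + 17*(5/4)) = 6*(11 + 85/4) = 6*(129/4) = 387/2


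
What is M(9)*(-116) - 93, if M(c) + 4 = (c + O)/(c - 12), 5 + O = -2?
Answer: 1345/3 ≈ 448.33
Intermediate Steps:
O = -7 (O = -5 - 2 = -7)
M(c) = -4 + (-7 + c)/(-12 + c) (M(c) = -4 + (c - 7)/(c - 12) = -4 + (-7 + c)/(-12 + c))
M(9)*(-116) - 93 = ((41 - 3*9)/(-12 + 9))*(-116) - 93 = ((41 - 27)/(-3))*(-116) - 93 = -⅓*14*(-116) - 93 = -14/3*(-116) - 93 = 1624/3 - 93 = 1345/3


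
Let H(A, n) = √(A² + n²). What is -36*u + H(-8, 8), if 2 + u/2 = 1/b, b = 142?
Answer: 10188/71 + 8*√2 ≈ 154.81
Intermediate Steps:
u = -283/71 (u = -4 + 2/142 = -4 + 2*(1/142) = -4 + 1/71 = -283/71 ≈ -3.9859)
-36*u + H(-8, 8) = -36*(-283/71) + √((-8)² + 8²) = 10188/71 + √(64 + 64) = 10188/71 + √128 = 10188/71 + 8*√2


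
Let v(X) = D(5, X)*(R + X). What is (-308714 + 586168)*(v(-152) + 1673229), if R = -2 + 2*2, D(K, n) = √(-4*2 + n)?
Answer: 464244078966 - 166472400*I*√10 ≈ 4.6424e+11 - 5.2643e+8*I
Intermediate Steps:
D(K, n) = √(-8 + n)
R = 2 (R = -2 + 4 = 2)
v(X) = √(-8 + X)*(2 + X)
(-308714 + 586168)*(v(-152) + 1673229) = (-308714 + 586168)*(√(-8 - 152)*(2 - 152) + 1673229) = 277454*(√(-160)*(-150) + 1673229) = 277454*((4*I*√10)*(-150) + 1673229) = 277454*(-600*I*√10 + 1673229) = 277454*(1673229 - 600*I*√10) = 464244078966 - 166472400*I*√10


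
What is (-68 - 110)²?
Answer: 31684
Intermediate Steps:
(-68 - 110)² = (-178)² = 31684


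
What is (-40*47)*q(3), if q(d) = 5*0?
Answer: 0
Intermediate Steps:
q(d) = 0
(-40*47)*q(3) = -40*47*0 = -1880*0 = 0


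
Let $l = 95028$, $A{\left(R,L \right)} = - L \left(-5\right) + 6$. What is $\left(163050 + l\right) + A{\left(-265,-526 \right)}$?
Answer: $255454$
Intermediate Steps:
$A{\left(R,L \right)} = 6 + 5 L$ ($A{\left(R,L \right)} = - \left(-5\right) L + 6 = 5 L + 6 = 6 + 5 L$)
$\left(163050 + l\right) + A{\left(-265,-526 \right)} = \left(163050 + 95028\right) + \left(6 + 5 \left(-526\right)\right) = 258078 + \left(6 - 2630\right) = 258078 - 2624 = 255454$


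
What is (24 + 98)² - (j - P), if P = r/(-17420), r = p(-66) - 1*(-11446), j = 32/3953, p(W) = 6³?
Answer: 7648390571/513890 ≈ 14883.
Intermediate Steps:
p(W) = 216
j = 32/3953 (j = 32*(1/3953) = 32/3953 ≈ 0.0080951)
r = 11662 (r = 216 - 1*(-11446) = 216 + 11446 = 11662)
P = -5831/8710 (P = 11662/(-17420) = 11662*(-1/17420) = -5831/8710 ≈ -0.66946)
(24 + 98)² - (j - P) = (24 + 98)² - (32/3953 - 1*(-5831/8710)) = 122² - (32/3953 + 5831/8710) = 14884 - 1*348189/513890 = 14884 - 348189/513890 = 7648390571/513890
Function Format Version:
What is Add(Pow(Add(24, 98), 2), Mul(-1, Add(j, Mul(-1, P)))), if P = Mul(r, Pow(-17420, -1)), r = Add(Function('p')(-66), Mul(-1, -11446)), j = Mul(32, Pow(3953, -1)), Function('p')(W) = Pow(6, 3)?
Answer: Rational(7648390571, 513890) ≈ 14883.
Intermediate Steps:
Function('p')(W) = 216
j = Rational(32, 3953) (j = Mul(32, Rational(1, 3953)) = Rational(32, 3953) ≈ 0.0080951)
r = 11662 (r = Add(216, Mul(-1, -11446)) = Add(216, 11446) = 11662)
P = Rational(-5831, 8710) (P = Mul(11662, Pow(-17420, -1)) = Mul(11662, Rational(-1, 17420)) = Rational(-5831, 8710) ≈ -0.66946)
Add(Pow(Add(24, 98), 2), Mul(-1, Add(j, Mul(-1, P)))) = Add(Pow(Add(24, 98), 2), Mul(-1, Add(Rational(32, 3953), Mul(-1, Rational(-5831, 8710))))) = Add(Pow(122, 2), Mul(-1, Add(Rational(32, 3953), Rational(5831, 8710)))) = Add(14884, Mul(-1, Rational(348189, 513890))) = Add(14884, Rational(-348189, 513890)) = Rational(7648390571, 513890)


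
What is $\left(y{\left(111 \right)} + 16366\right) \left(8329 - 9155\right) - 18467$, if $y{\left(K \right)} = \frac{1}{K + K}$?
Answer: $- \frac{1502583326}{111} \approx -1.3537 \cdot 10^{7}$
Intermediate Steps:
$y{\left(K \right)} = \frac{1}{2 K}$
$\left(y{\left(111 \right)} + 16366\right) \left(8329 - 9155\right) - 18467 = \left(\frac{1}{2 \cdot 111} + 16366\right) \left(8329 - 9155\right) - 18467 = \left(\frac{1}{2} \cdot \frac{1}{111} + 16366\right) \left(-826\right) - 18467 = \left(\frac{1}{222} + 16366\right) \left(-826\right) - 18467 = \frac{3633253}{222} \left(-826\right) - 18467 = - \frac{1500533489}{111} - 18467 = - \frac{1502583326}{111}$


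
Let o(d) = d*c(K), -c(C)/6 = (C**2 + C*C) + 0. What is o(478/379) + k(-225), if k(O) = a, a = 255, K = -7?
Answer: -184419/379 ≈ -486.59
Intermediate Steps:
c(C) = -12*C**2 (c(C) = -6*((C**2 + C*C) + 0) = -6*((C**2 + C**2) + 0) = -6*(2*C**2 + 0) = -12*C**2)
o(d) = -588*d (o(d) = d*(-12*(-7)**2) = d*(-12*49) = d*(-588) = -588*d)
k(O) = 255
o(478/379) + k(-225) = -281064/379 + 255 = -184419/379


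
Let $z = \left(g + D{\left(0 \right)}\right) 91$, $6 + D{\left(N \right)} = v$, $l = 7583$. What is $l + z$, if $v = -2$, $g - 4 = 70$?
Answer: $13589$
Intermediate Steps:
$g = 74$ ($g = 4 + 70 = 74$)
$D{\left(N \right)} = -8$ ($D{\left(N \right)} = -6 - 2 = -8$)
$z = 6006$ ($z = \left(74 - 8\right) 91 = 66 \cdot 91 = 6006$)
$l + z = 7583 + 6006 = 13589$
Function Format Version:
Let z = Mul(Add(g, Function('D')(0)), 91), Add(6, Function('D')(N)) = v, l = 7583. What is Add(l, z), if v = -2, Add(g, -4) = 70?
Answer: 13589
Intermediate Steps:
g = 74 (g = Add(4, 70) = 74)
Function('D')(N) = -8 (Function('D')(N) = Add(-6, -2) = -8)
z = 6006 (z = Mul(Add(74, -8), 91) = Mul(66, 91) = 6006)
Add(l, z) = Add(7583, 6006) = 13589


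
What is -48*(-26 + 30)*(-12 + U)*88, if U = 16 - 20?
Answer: 270336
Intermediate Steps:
U = -4
-48*(-26 + 30)*(-12 + U)*88 = -48*(-26 + 30)*(-12 - 4)*88 = -192*(-16)*88 = -48*(-64)*88 = 3072*88 = 270336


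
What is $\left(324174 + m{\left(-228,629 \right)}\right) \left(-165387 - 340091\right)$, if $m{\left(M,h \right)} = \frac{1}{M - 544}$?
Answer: $- \frac{63251050263653}{386} \approx -1.6386 \cdot 10^{11}$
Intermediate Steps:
$m{\left(M,h \right)} = \frac{1}{-544 + M}$
$\left(324174 + m{\left(-228,629 \right)}\right) \left(-165387 - 340091\right) = \left(324174 + \frac{1}{-544 - 228}\right) \left(-165387 - 340091\right) = \left(324174 + \frac{1}{-772}\right) \left(-505478\right) = \left(324174 - \frac{1}{772}\right) \left(-505478\right) = \frac{250262327}{772} \left(-505478\right) = - \frac{63251050263653}{386}$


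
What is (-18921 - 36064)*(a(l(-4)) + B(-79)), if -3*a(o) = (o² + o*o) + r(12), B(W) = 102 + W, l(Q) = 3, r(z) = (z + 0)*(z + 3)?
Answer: 2364355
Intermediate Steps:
r(z) = z*(3 + z)
a(o) = -60 - 2*o²/3 (a(o) = -((o² + o*o) + 12*(3 + 12))/3 = -((o² + o²) + 12*15)/3 = -(2*o² + 180)/3 = -(180 + 2*o²)/3 = -60 - 2*o²/3)
(-18921 - 36064)*(a(l(-4)) + B(-79)) = (-18921 - 36064)*((-60 - ⅔*3²) + (102 - 79)) = -54985*((-60 - ⅔*9) + 23) = -54985*((-60 - 6) + 23) = -54985*(-66 + 23) = -54985*(-43) = 2364355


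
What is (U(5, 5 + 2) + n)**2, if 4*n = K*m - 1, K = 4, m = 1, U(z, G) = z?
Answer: 529/16 ≈ 33.063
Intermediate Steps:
n = 3/4 (n = (4*1 - 1)/4 = (4 - 1)/4 = (1/4)*3 = 3/4 ≈ 0.75000)
(U(5, 5 + 2) + n)**2 = (5 + 3/4)**2 = (23/4)**2 = 529/16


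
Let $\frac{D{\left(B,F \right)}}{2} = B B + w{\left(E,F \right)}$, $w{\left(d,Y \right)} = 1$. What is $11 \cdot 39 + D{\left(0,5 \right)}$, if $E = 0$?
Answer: $431$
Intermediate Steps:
$D{\left(B,F \right)} = 2 + 2 B^{2}$ ($D{\left(B,F \right)} = 2 \left(B B + 1\right) = 2 \left(B^{2} + 1\right) = 2 \left(1 + B^{2}\right) = 2 + 2 B^{2}$)
$11 \cdot 39 + D{\left(0,5 \right)} = 11 \cdot 39 + \left(2 + 2 \cdot 0^{2}\right) = 429 + \left(2 + 2 \cdot 0\right) = 429 + \left(2 + 0\right) = 429 + 2 = 431$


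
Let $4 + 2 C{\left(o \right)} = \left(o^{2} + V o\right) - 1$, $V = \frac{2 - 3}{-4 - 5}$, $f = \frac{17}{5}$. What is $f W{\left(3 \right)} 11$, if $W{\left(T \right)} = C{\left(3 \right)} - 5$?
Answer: $- \frac{3179}{30} \approx -105.97$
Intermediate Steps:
$f = \frac{17}{5}$ ($f = 17 \cdot \frac{1}{5} = \frac{17}{5} \approx 3.4$)
$V = \frac{1}{9}$ ($V = - \frac{1}{-9} = \left(-1\right) \left(- \frac{1}{9}\right) = \frac{1}{9} \approx 0.11111$)
$C{\left(o \right)} = - \frac{5}{2} + \frac{o^{2}}{2} + \frac{o}{18}$ ($C{\left(o \right)} = -2 + \frac{\left(o^{2} + \frac{o}{9}\right) - 1}{2} = -2 + \frac{-1 + o^{2} + \frac{o}{9}}{2} = -2 + \left(- \frac{1}{2} + \frac{o^{2}}{2} + \frac{o}{18}\right) = - \frac{5}{2} + \frac{o^{2}}{2} + \frac{o}{18}$)
$W{\left(T \right)} = - \frac{17}{6}$ ($W{\left(T \right)} = \left(- \frac{5}{2} + \frac{3^{2}}{2} + \frac{1}{18} \cdot 3\right) - 5 = \left(- \frac{5}{2} + \frac{1}{2} \cdot 9 + \frac{1}{6}\right) - 5 = \left(- \frac{5}{2} + \frac{9}{2} + \frac{1}{6}\right) - 5 = \frac{13}{6} - 5 = - \frac{17}{6}$)
$f W{\left(3 \right)} 11 = \frac{17}{5} \left(- \frac{17}{6}\right) 11 = \left(- \frac{289}{30}\right) 11 = - \frac{3179}{30}$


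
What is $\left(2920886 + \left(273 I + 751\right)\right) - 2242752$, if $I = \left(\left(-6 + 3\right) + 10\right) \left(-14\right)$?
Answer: $652131$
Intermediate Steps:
$I = -98$ ($I = \left(-3 + 10\right) \left(-14\right) = 7 \left(-14\right) = -98$)
$\left(2920886 + \left(273 I + 751\right)\right) - 2242752 = \left(2920886 + \left(273 \left(-98\right) + 751\right)\right) - 2242752 = \left(2920886 + \left(-26754 + 751\right)\right) - 2242752 = \left(2920886 - 26003\right) - 2242752 = 2894883 - 2242752 = 652131$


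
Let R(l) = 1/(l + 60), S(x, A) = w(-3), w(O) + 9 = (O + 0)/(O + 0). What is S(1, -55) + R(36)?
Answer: -767/96 ≈ -7.9896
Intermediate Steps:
w(O) = -8 (w(O) = -9 + (O + 0)/(O + 0) = -9 + O/O = -9 + 1 = -8)
S(x, A) = -8
R(l) = 1/(60 + l)
S(1, -55) + R(36) = -8 + 1/(60 + 36) = -8 + 1/96 = -767/96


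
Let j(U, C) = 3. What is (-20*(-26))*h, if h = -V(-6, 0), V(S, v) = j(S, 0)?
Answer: -1560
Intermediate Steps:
V(S, v) = 3
h = -3 (h = -1*3 = -3)
(-20*(-26))*h = -20*(-26)*(-3) = 520*(-3) = -1560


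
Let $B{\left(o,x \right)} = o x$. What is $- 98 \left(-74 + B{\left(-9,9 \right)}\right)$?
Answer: $15190$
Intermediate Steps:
$- 98 \left(-74 + B{\left(-9,9 \right)}\right) = - 98 \left(-74 - 81\right) = \left(-98\right) \left(-155\right) = 15190$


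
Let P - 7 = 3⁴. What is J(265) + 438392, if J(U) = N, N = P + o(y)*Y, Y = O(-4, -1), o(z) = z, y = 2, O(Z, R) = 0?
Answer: 438480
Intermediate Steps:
P = 88 (P = 7 + 3⁴ = 7 + 81 = 88)
Y = 0
N = 88 (N = 88 + 2*0 = 88 + 0 = 88)
J(U) = 88
J(265) + 438392 = 88 + 438392 = 438480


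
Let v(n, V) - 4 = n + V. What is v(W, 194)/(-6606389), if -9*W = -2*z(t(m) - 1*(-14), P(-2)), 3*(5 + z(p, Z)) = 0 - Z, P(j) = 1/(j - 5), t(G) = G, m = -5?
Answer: -37214/1248607521 ≈ -2.9804e-5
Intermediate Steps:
P(j) = 1/(-5 + j)
z(p, Z) = -5 - Z/3 (z(p, Z) = -5 + (0 - Z)/3 = -5 + (-Z)/3 = -5 - Z/3)
W = -208/189 (W = -(-2)*(-5 - 1/(3*(-5 - 2)))/9 = -(-2)*(-5 - 1/3/(-7))/9 = -(-2)*(-5 - 1/3*(-1/7))/9 = -(-2)*(-5 + 1/21)/9 = -(-2)*(-104)/(9*21) = -1/9*208/21 = -208/189 ≈ -1.1005)
v(n, V) = 4 + V + n (v(n, V) = 4 + (n + V) = 4 + (V + n) = 4 + V + n)
v(W, 194)/(-6606389) = (4 + 194 - 208/189)/(-6606389) = (37214/189)*(-1/6606389) = -37214/1248607521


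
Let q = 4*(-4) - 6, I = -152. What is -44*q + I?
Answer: 816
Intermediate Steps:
q = -22 (q = -16 - 6 = -22)
-44*q + I = -44*(-22) - 152 = 968 - 152 = 816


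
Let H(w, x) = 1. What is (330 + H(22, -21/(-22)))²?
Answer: 109561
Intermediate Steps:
(330 + H(22, -21/(-22)))² = (330 + 1)² = 331² = 109561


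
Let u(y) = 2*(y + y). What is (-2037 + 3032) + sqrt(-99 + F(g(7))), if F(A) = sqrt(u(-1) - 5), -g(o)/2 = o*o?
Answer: 995 + sqrt(-99 + 3*I) ≈ 995.15 + 9.951*I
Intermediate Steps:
u(y) = 4*y (u(y) = 2*(2*y) = 4*y)
g(o) = -2*o**2 (g(o) = -2*o*o = -2*o**2)
F(A) = 3*I (F(A) = sqrt(4*(-1) - 5) = sqrt(-4 - 5) = sqrt(-9) = 3*I)
(-2037 + 3032) + sqrt(-99 + F(g(7))) = (-2037 + 3032) + sqrt(-99 + 3*I) = 995 + sqrt(-99 + 3*I)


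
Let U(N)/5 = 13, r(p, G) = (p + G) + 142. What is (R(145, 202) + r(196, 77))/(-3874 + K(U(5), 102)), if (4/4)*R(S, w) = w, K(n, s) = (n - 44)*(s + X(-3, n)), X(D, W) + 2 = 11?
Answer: -617/1543 ≈ -0.39987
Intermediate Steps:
X(D, W) = 9 (X(D, W) = -2 + 11 = 9)
r(p, G) = 142 + G + p (r(p, G) = (G + p) + 142 = 142 + G + p)
U(N) = 65 (U(N) = 5*13 = 65)
K(n, s) = (-44 + n)*(9 + s) (K(n, s) = (n - 44)*(s + 9) = (-44 + n)*(9 + s))
R(S, w) = w
(R(145, 202) + r(196, 77))/(-3874 + K(U(5), 102)) = (202 + (142 + 77 + 196))/(-3874 + (-396 - 44*102 + 9*65 + 65*102)) = (202 + 415)/(-3874 + (-396 - 4488 + 585 + 6630)) = 617/(-3874 + 2331) = 617/(-1543) = 617*(-1/1543) = -617/1543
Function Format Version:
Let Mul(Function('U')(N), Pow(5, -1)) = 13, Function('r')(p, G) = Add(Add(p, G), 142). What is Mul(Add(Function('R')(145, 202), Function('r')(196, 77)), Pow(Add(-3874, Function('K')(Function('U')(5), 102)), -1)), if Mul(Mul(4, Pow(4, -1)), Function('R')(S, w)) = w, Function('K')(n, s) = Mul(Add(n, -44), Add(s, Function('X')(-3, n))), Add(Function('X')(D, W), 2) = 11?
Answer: Rational(-617, 1543) ≈ -0.39987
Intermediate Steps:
Function('X')(D, W) = 9 (Function('X')(D, W) = Add(-2, 11) = 9)
Function('r')(p, G) = Add(142, G, p) (Function('r')(p, G) = Add(Add(G, p), 142) = Add(142, G, p))
Function('U')(N) = 65 (Function('U')(N) = Mul(5, 13) = 65)
Function('K')(n, s) = Mul(Add(-44, n), Add(9, s)) (Function('K')(n, s) = Mul(Add(n, -44), Add(s, 9)) = Mul(Add(-44, n), Add(9, s)))
Function('R')(S, w) = w
Mul(Add(Function('R')(145, 202), Function('r')(196, 77)), Pow(Add(-3874, Function('K')(Function('U')(5), 102)), -1)) = Mul(Add(202, Add(142, 77, 196)), Pow(Add(-3874, Add(-396, Mul(-44, 102), Mul(9, 65), Mul(65, 102))), -1)) = Mul(Add(202, 415), Pow(Add(-3874, Add(-396, -4488, 585, 6630)), -1)) = Mul(617, Pow(Add(-3874, 2331), -1)) = Mul(617, Pow(-1543, -1)) = Mul(617, Rational(-1, 1543)) = Rational(-617, 1543)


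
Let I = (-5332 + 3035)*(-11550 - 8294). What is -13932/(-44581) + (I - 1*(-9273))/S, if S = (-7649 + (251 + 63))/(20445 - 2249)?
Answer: -36983183219968096/327001635 ≈ -1.1310e+8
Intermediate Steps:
I = 45581668 (I = -2297*(-19844) = 45581668)
S = -7335/18196 (S = (-7649 + 314)/18196 = -7335*1/18196 = -7335/18196 ≈ -0.40311)
-13932/(-44581) + (I - 1*(-9273))/S = -13932/(-44581) + (45581668 - 1*(-9273))/(-7335/18196) = -13932*(-1/44581) + (45581668 + 9273)*(-18196/7335) = 13932/44581 + 45590941*(-18196/7335) = 13932/44581 - 829572762436/7335 = -36983183219968096/327001635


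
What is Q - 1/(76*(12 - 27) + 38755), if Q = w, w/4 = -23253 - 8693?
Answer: -4806595161/37615 ≈ -1.2778e+5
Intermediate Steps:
w = -127784 (w = 4*(-23253 - 8693) = 4*(-31946) = -127784)
Q = -127784
Q - 1/(76*(12 - 27) + 38755) = -127784 - 1/(76*(12 - 27) + 38755) = -127784 - 1/(76*(-15) + 38755) = -127784 - 1/(-1140 + 38755) = -127784 - 1/37615 = -4806595161/37615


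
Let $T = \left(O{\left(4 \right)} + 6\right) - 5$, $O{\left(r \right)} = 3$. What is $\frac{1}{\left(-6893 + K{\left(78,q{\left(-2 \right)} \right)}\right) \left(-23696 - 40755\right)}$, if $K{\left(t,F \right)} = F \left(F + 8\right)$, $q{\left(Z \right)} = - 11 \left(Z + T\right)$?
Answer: $\frac{1}{424409835} \approx 2.3562 \cdot 10^{-9}$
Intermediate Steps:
$T = 4$ ($T = \left(3 + 6\right) - 5 = 9 - 5 = 4$)
$q{\left(Z \right)} = -44 - 11 Z$ ($q{\left(Z \right)} = - 11 \left(Z + 4\right) = - 11 \left(4 + Z\right) = -44 - 11 Z$)
$K{\left(t,F \right)} = F \left(8 + F\right)$
$\frac{1}{\left(-6893 + K{\left(78,q{\left(-2 \right)} \right)}\right) \left(-23696 - 40755\right)} = \frac{1}{\left(-6893 + \left(-44 - -22\right) \left(8 - 22\right)\right) \left(-23696 - 40755\right)} = \frac{1}{\left(-6893 + \left(-44 + 22\right) \left(8 + \left(-44 + 22\right)\right)\right) \left(-64451\right)} = \frac{1}{\left(-6893 - 22 \left(8 - 22\right)\right) \left(-64451\right)} = \frac{1}{\left(-6893 - -308\right) \left(-64451\right)} = \frac{1}{\left(-6893 + 308\right) \left(-64451\right)} = \frac{1}{\left(-6585\right) \left(-64451\right)} = \frac{1}{424409835}$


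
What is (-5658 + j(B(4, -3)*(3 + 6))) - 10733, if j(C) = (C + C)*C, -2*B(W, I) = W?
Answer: -15743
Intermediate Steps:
B(W, I) = -W/2
j(C) = 2*C² (j(C) = (2*C)*C = 2*C²)
(-5658 + j(B(4, -3)*(3 + 6))) - 10733 = (-5658 + 2*((-½*4)*(3 + 6))²) - 10733 = (-5658 + 2*(-2*9)²) - 10733 = (-5658 + 2*(-18)²) - 10733 = (-5658 + 2*324) - 10733 = (-5658 + 648) - 10733 = -5010 - 10733 = -15743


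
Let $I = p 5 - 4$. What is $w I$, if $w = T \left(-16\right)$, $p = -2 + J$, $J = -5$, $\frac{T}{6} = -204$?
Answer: $-763776$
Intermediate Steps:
$T = -1224$ ($T = 6 \left(-204\right) = -1224$)
$p = -7$ ($p = -2 - 5 = -7$)
$I = -39$ ($I = \left(-7\right) 5 - 4 = -35 - 4 = -39$)
$w = 19584$ ($w = \left(-1224\right) \left(-16\right) = 19584$)
$w I = 19584 \left(-39\right) = -763776$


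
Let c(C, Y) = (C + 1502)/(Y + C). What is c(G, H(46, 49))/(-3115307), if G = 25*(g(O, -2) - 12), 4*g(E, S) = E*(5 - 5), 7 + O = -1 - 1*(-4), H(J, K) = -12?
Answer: 601/485987892 ≈ 1.2367e-6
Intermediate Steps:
O = -4 (O = -7 + (-1 - 1*(-4)) = -7 + (-1 + 4) = -7 + 3 = -4)
g(E, S) = 0 (g(E, S) = (E*(5 - 5))/4 = (E*0)/4 = (1/4)*0 = 0)
G = -300 (G = 25*(0 - 12) = 25*(-12) = -300)
c(C, Y) = (1502 + C)/(C + Y)
c(G, H(46, 49))/(-3115307) = ((1502 - 300)/(-300 - 12))/(-3115307) = (1202/(-312))*(-1/3115307) = -1/312*1202*(-1/3115307) = -601/156*(-1/3115307) = 601/485987892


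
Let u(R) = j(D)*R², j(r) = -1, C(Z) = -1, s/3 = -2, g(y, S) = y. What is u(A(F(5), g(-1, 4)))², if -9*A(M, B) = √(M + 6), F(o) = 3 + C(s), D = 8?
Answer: 64/6561 ≈ 0.0097546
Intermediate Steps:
s = -6 (s = 3*(-2) = -6)
F(o) = 2 (F(o) = 3 - 1 = 2)
A(M, B) = -√(6 + M)/9 (A(M, B) = -√(M + 6)/9 = -√(6 + M)/9)
u(R) = -R²
u(A(F(5), g(-1, 4)))² = (-(-√(6 + 2)/9)²)² = (-(-2*√2/9)²)² = (-1*8/81)² = (-8/81)² = 64/6561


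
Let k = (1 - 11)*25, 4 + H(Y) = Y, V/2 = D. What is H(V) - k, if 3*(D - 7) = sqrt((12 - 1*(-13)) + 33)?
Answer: 260 + 2*sqrt(58)/3 ≈ 265.08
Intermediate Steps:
D = 7 + sqrt(58)/3 (D = 7 + sqrt((12 - 1*(-13)) + 33)/3 = 7 + sqrt((12 + 13) + 33)/3 = 7 + sqrt(25 + 33)/3 = 7 + sqrt(58)/3 ≈ 9.5386)
V = 14 + 2*sqrt(58)/3 (V = 2*(7 + sqrt(58)/3) = 14 + 2*sqrt(58)/3 ≈ 19.077)
H(Y) = -4 + Y
k = -250 (k = -10*25 = -250)
H(V) - k = (-4 + (14 + 2*sqrt(58)/3)) - 1*(-250) = (10 + 2*sqrt(58)/3) + 250 = 260 + 2*sqrt(58)/3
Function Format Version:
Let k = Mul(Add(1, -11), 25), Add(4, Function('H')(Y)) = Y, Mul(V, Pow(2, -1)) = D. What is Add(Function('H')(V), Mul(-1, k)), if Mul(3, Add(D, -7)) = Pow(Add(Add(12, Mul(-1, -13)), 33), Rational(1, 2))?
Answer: Add(260, Mul(Rational(2, 3), Pow(58, Rational(1, 2)))) ≈ 265.08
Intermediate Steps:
D = Add(7, Mul(Rational(1, 3), Pow(58, Rational(1, 2)))) (D = Add(7, Mul(Rational(1, 3), Pow(Add(Add(12, Mul(-1, -13)), 33), Rational(1, 2)))) = Add(7, Mul(Rational(1, 3), Pow(Add(Add(12, 13), 33), Rational(1, 2)))) = Add(7, Mul(Rational(1, 3), Pow(Add(25, 33), Rational(1, 2)))) = Add(7, Mul(Rational(1, 3), Pow(58, Rational(1, 2)))) ≈ 9.5386)
V = Add(14, Mul(Rational(2, 3), Pow(58, Rational(1, 2)))) (V = Mul(2, Add(7, Mul(Rational(1, 3), Pow(58, Rational(1, 2))))) = Add(14, Mul(Rational(2, 3), Pow(58, Rational(1, 2)))) ≈ 19.077)
Function('H')(Y) = Add(-4, Y)
k = -250 (k = Mul(-10, 25) = -250)
Add(Function('H')(V), Mul(-1, k)) = Add(Add(-4, Add(14, Mul(Rational(2, 3), Pow(58, Rational(1, 2))))), Mul(-1, -250)) = Add(Add(10, Mul(Rational(2, 3), Pow(58, Rational(1, 2)))), 250) = Add(260, Mul(Rational(2, 3), Pow(58, Rational(1, 2))))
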